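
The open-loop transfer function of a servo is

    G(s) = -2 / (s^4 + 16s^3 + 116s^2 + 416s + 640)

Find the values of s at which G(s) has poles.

The poles are the roots of the denominator s^4 + 16s^3 + 116s^2 + 416s + 640 = 0.
No real roots exist; factor into two real quadratics: (s^2 + 8s + 32)(s^2 + 8s + 20) = 0.
Each quadratic gives a conjugate pair via the quadratic formula.

s = -4 + 4j, -4 - 4j, -4 + 2j, -4 - 2j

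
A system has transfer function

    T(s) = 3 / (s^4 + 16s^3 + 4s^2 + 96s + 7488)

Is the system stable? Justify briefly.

unstable

The denominator s^4 + 16s^3 + 4s^2 + 96s + 7488 factors as (s + 12)^2(s^2 - 8s + 52), giving poles at s = -12, -12, 4 ± 6j.
Since the pole(s) at s = 4 + 6j, 4 - 6j lie in the right half-plane, the system is unstable.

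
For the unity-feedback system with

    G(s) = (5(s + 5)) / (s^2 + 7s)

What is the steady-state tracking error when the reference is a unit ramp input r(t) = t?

G(s) has one pole at the origin.
This is a Type 1 system. Kv = lim_{s→0} s·G(s) = 25/7.
e_ss = 1/Kv = 1/(25/7) = 7/25 ≈ 0.2800.

e_ss = 0.2800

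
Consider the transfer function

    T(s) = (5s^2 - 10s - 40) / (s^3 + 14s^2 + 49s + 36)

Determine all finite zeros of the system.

s = 4, -2

Set the numerator to zero: 5s^2 - 10s - 40 = 0, i.e. 5·(s^2 - 2s - 8) = 0.
Factoring: (s - 4)(s + 2) = 0.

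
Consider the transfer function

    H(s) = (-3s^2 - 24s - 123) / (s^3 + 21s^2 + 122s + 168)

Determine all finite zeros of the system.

Set the numerator to zero: -3s^2 - 24s - 123 = 0, i.e. -3·(s^2 + 8s + 41) = 0.
Factoring: (s^2 + 8s + 41) = 0.

s = -4 + 5j, -4 - 5j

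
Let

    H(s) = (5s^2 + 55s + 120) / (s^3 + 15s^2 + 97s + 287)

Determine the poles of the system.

s = -4 + 5j, -4 - 5j, -7

The poles are the roots of the denominator s^3 + 15s^2 + 97s + 287 = 0.
Trying s = -7: the polynomial evaluates to 0, so (s + 7) is a factor.
Dividing out leaves s^2 + 8s + 41 = 0.
The quadratic formula then gives s = -4 ± 5j.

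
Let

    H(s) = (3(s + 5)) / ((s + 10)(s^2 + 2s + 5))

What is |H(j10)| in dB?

Substitute s = j10: numerator = 15 + j30, denominator = -1150 - j750.
|H(j10)| = |15 + j30| / |-1150 - j750| = 33.541 / 1373.0 ≈ 0.02443.
In decibels: 20·log₁₀(0.02443) ≈ -32.2 dB.

|H(j10)|_dB ≈ -32.2 dB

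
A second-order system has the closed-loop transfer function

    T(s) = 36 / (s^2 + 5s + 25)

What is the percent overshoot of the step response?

%OS ≈ 16.3%

Comparing s^2 + 5s + 25 to s^2 + 2ζωₙs + ωₙ²: ωₙ = 5 rad/s and ζ = 5/(2·5) = 0.5.
%OS = 100·exp(−πζ/√(1−ζ²)) = 100·exp(−π·0.5/√(1−0.5²)) ≈ 16.3%.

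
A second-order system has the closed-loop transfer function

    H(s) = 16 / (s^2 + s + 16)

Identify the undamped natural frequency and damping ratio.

ωₙ = 4 rad/s, ζ = 0.125

Compare the denominator to the standard form s^2 + 2ζωₙs + ωₙ².
ωₙ² = 16, so ωₙ = 4 rad/s.
2ζωₙ = 1, so ζ = 1/(2·4) = 0.125.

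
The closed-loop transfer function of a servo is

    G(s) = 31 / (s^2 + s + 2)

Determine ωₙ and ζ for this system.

Compare the denominator to the standard form s^2 + 2ζωₙs + ωₙ².
ωₙ² = 2, so ωₙ = √2 ≈ 1.414 rad/s.
2ζωₙ = 1, so ζ = 1/(2·√2) ≈ 0.3536.

ωₙ ≈ 1.414 rad/s, ζ ≈ 0.3536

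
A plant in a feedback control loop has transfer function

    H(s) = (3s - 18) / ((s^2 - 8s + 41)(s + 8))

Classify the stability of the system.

unstable

The poles can be read from the denominator factors: s = 4 ± 5j, -8.
Since the pole(s) at s = 4 ± 5j lie in the right half-plane, the system is unstable.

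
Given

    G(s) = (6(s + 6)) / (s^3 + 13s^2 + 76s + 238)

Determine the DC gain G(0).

G(0) = 18/119 ≈ 0.1513

Set s = 0: G(0) = (36) / (238) = 18/119.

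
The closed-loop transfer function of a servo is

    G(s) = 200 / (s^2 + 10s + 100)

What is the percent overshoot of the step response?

%OS ≈ 16.3%

Comparing s^2 + 10s + 100 to s^2 + 2ζωₙs + ωₙ²: ωₙ = 10 rad/s and ζ = 10/(2·10) = 0.5.
%OS = 100·exp(−πζ/√(1−ζ²)) = 100·exp(−π·0.5/√(1−0.5²)) ≈ 16.3%.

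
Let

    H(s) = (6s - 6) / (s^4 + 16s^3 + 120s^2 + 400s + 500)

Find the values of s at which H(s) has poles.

The poles are the roots of the denominator s^4 + 16s^3 + 120s^2 + 400s + 500 = 0.
No real roots exist; factor into two real quadratics: (s^2 + 10s + 50)(s^2 + 6s + 10) = 0.
Each quadratic gives a conjugate pair via the quadratic formula.

s = -5 + 5j, -5 - 5j, -3 + j, -3 - j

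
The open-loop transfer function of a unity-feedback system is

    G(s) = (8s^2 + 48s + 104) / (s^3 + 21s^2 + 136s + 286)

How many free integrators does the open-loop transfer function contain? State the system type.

The denominator has no factor of s at the origin — no free integrator — so this is a Type 0 system.

Type 0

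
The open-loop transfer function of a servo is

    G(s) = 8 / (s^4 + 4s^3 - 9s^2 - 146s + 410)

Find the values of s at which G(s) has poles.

The poles are the roots of the denominator s^4 + 4s^3 - 9s^2 - 146s + 410 = 0.
No real roots exist; factor into two real quadratics: (s^2 - 6s + 10)(s^2 + 10s + 41) = 0.
Each quadratic gives a conjugate pair via the quadratic formula.

s = 3 ± j, -5 ± 4j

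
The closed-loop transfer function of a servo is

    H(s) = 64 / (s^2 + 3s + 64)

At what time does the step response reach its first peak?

Comparing s^2 + 3s + 64 to s^2 + 2ζωₙs + ωₙ²: ωₙ = 8 rad/s and ζ = 3/(2·8) = 0.1875.
ζωₙ = 3/2 = 1.5, so ω_d = ωₙ√(1−ζ²) = √(ωₙ² − (ζωₙ)²) = √(64 − 1.5²) = √61.75 ≈ 7.858 rad/s.
t_p = π/ω_d = π/7.858 ≈ 0.3998 s.

t_p ≈ 0.3998 s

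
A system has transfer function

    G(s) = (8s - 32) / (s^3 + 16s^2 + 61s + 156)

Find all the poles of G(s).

The poles are the roots of the denominator s^3 + 16s^2 + 61s + 156 = 0.
Trying s = -12: the polynomial evaluates to 0, so (s + 12) is a factor.
Dividing out leaves s^2 + 4s + 13 = 0.
The quadratic formula then gives s = -2 ± 3j.

s = -2 + 3j, -2 - 3j, -12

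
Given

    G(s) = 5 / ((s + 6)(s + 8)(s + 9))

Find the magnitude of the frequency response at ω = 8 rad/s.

|G(j8)| ≈ 0.003670

Substitute s = j8: numerator = 5, denominator = -1040 + j880.
|G(j8)| = |5| / |-1040 + j880| = 5 / 1362.4 ≈ 0.003670.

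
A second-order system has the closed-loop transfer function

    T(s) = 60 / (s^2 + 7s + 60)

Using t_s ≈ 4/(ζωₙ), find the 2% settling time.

Comparing s^2 + 7s + 60 to s^2 + 2ζωₙs + ωₙ²: ωₙ = √60 ≈ 7.746 rad/s and ζ = 7/(2·√60) ≈ 0.4518.
ζωₙ = 7/2 = 3.5, so t_s ≈ 4/(ζωₙ) = 4/3.5 ≈ 1.143 s.

t_s ≈ 1.143 s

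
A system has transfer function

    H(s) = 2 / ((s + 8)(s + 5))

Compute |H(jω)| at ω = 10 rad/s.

Substitute s = j10: numerator = 2, denominator = -60 + j130.
|H(j10)| = |2| / |-60 + j130| = 2 / 143.18 ≈ 0.01397.

|H(j10)| ≈ 0.01397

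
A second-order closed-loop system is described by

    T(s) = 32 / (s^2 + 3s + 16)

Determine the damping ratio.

ζ = 0.375

Compare the denominator to the standard form s^2 + 2ζωₙs + ωₙ².
ωₙ² = 16, so ωₙ = 4 rad/s.
2ζωₙ = 3, so ζ = 3/(2·4) = 0.375.
With ζ = 0.375 the response is underdamped.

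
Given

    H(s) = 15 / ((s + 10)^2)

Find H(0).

H(0) = 3/20 ≈ 0.1500

Set s = 0: H(0) = (15) / (100) = 3/20.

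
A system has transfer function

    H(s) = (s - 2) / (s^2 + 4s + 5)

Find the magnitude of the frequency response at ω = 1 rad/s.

|H(j1)| ≈ 0.3953

Substitute s = j1: numerator = -2 + j1, denominator = 4 + j4.
|H(j1)| = |-2 + j1| / |4 + j4| = 2.2361 / 5.6569 ≈ 0.3953.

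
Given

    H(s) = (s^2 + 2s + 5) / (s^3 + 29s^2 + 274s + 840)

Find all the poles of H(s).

s = -12, -10, -7

The poles are the roots of the denominator s^3 + 29s^2 + 274s + 840 = 0.
Trying s = -12: the polynomial evaluates to 0, so (s + 12) is a factor.
Dividing out leaves s^2 + 17s + 70 = 0.
Factoring the quadratic: (s + 10)(s + 7) = 0.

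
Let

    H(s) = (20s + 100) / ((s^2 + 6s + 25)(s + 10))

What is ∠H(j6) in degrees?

∠H(j6) ≈ -87.76°

At s = j6: numerator = 100 + j120, denominator = -326 + j294.
∠H = ∠num − ∠den = 50.194° − (137.95°) = -87.76°.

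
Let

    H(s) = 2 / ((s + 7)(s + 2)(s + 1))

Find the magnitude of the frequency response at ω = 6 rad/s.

Substitute s = j6: numerator = 2, denominator = -346 - j78.
|H(j6)| = |2| / |-346 - j78| = 2 / 354.68 ≈ 0.005639.

|H(j6)| ≈ 0.005639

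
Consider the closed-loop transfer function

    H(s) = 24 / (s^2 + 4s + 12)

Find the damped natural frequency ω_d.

ω_d ≈ 2.828 rad/s

Comparing s^2 + 4s + 12 to s^2 + 2ζωₙs + ωₙ²: ωₙ = √12 ≈ 3.464 rad/s and ζ = 4/(2·√12) ≈ 0.5774.
ζωₙ = 4/2 = 2, so ω_d = ωₙ√(1−ζ²) = √(ωₙ² − (ζωₙ)²) = √(12 − 2²) = √8 ≈ 2.828 rad/s.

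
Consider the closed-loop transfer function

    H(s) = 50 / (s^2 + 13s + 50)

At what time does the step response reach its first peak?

Comparing s^2 + 13s + 50 to s^2 + 2ζωₙs + ωₙ²: ωₙ = √50 ≈ 7.071 rad/s and ζ = 13/(2·√50) ≈ 0.9192.
ζωₙ = 13/2 = 6.5, so ω_d = ωₙ√(1−ζ²) = √(ωₙ² − (ζωₙ)²) = √(50 − 6.5²) = √7.75 ≈ 2.784 rad/s.
t_p = π/ω_d = π/2.784 ≈ 1.128 s.

t_p ≈ 1.128 s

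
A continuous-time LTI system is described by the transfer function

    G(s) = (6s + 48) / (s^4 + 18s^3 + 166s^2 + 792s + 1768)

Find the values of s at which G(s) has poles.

s = -4 ± 6j, -5 ± 3j

The poles are the roots of the denominator s^4 + 18s^3 + 166s^2 + 792s + 1768 = 0.
No real roots exist; factor into two real quadratics: (s^2 + 8s + 52)(s^2 + 10s + 34) = 0.
Each quadratic gives a conjugate pair via the quadratic formula.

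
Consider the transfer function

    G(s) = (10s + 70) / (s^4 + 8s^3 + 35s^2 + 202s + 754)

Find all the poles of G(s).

s = 1 ± 5j, -5 ± 2j

The poles are the roots of the denominator s^4 + 8s^3 + 35s^2 + 202s + 754 = 0.
No real roots exist; factor into two real quadratics: (s^2 - 2s + 26)(s^2 + 10s + 29) = 0.
Each quadratic gives a conjugate pair via the quadratic formula.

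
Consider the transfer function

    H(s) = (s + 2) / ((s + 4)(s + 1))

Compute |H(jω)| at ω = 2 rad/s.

|H(j2)| ≈ 0.2828

Substitute s = j2: numerator = 2 + j2, denominator = j10.
|H(j2)| = |2 + j2| / |j10| = 2.8284 / 10 ≈ 0.2828.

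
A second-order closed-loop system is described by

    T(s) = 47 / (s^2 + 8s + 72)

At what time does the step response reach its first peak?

Comparing s^2 + 8s + 72 to s^2 + 2ζωₙs + ωₙ²: ωₙ = √72 ≈ 8.485 rad/s and ζ = 8/(2·√72) ≈ 0.4714.
ζωₙ = 8/2 = 4, so ω_d = ωₙ√(1−ζ²) = √(ωₙ² − (ζωₙ)²) = √(72 − 4²) = √56 ≈ 7.483 rad/s.
t_p = π/ω_d = π/7.483 ≈ 0.4198 s.

t_p ≈ 0.4198 s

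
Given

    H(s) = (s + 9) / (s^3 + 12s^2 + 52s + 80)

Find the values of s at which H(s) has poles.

s = -4 + 2j, -4 - 2j, -4

The poles are the roots of the denominator s^3 + 12s^2 + 52s + 80 = 0.
Trying s = -4: the polynomial evaluates to 0, so (s + 4) is a factor.
Dividing out leaves s^2 + 8s + 20 = 0.
The quadratic formula then gives s = -4 ± 2j.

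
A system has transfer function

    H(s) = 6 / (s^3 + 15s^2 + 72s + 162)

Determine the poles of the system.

s = -3 + 3j, -3 - 3j, -9

The poles are the roots of the denominator s^3 + 15s^2 + 72s + 162 = 0.
Trying s = -9: the polynomial evaluates to 0, so (s + 9) is a factor.
Dividing out leaves s^2 + 6s + 18 = 0.
The quadratic formula then gives s = -3 ± 3j.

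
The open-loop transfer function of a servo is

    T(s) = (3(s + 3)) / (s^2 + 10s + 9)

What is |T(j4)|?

|T(j4)| ≈ 0.3694

Substitute s = j4: numerator = 9 + j12, denominator = -7 + j40.
|T(j4)| = |9 + j12| / |-7 + j40| = 15 / 40.608 ≈ 0.3694.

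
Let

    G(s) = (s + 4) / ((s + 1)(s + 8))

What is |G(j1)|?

|G(j1)| ≈ 0.3616

Substitute s = j1: numerator = 4 + j1, denominator = 7 + j9.
|G(j1)| = |4 + j1| / |7 + j9| = 4.1231 / 11.402 ≈ 0.3616.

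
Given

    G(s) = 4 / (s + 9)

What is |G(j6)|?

Substitute s = j6: numerator = 4, denominator = 9 + j6.
|G(j6)| = |4| / |9 + j6| = 4 / 10.817 ≈ 0.3698.

|G(j6)| ≈ 0.3698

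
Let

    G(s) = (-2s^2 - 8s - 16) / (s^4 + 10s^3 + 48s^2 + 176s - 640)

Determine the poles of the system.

The poles are the roots of the denominator s^4 + 10s^3 + 48s^2 + 176s - 640 = 0.
Trying s = -8: the polynomial evaluates to 0, so (s + 8) is a factor.
Dividing out leaves s^3 + 2s^2 + 32s - 80 = 0.
This factors further as (s^2 + 4s + 40)(s - 2) = 0.

s = -2 + 6j, -2 - 6j, -8, 2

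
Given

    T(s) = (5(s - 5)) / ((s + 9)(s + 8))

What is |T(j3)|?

Substitute s = j3: numerator = -25 + j15, denominator = 63 + j51.
|T(j3)| = |-25 + j15| / |63 + j51| = 29.155 / 81.056 ≈ 0.3597.

|T(j3)| ≈ 0.3597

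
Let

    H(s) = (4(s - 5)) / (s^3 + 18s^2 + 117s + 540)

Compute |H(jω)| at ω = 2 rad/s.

Substitute s = j2: numerator = -20 + j8, denominator = 468 + j226.
|H(j2)| = |-20 + j8| / |468 + j226| = 21.541 / 519.71 ≈ 0.04145.

|H(j2)| ≈ 0.04145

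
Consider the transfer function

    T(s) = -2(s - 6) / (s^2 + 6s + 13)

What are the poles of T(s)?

The poles are the roots of the denominator s^2 + 6s + 13 = 0.
Using the quadratic formula: s = (-6 ± √(-16))/2 = -3 ± 2j.

s = -3 ± 2j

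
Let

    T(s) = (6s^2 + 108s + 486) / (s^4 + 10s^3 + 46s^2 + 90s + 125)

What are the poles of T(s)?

s = -4 + 3j, -4 - 3j, -1 + 2j, -1 - 2j

The poles are the roots of the denominator s^4 + 10s^3 + 46s^2 + 90s + 125 = 0.
No real roots exist; factor into two real quadratics: (s^2 + 8s + 25)(s^2 + 2s + 5) = 0.
Each quadratic gives a conjugate pair via the quadratic formula.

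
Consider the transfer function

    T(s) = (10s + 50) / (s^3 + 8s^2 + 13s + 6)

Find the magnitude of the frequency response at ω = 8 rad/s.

|T(j8)| ≈ 0.1451

Substitute s = j8: numerator = 50 + j80, denominator = -506 - j408.
|T(j8)| = |50 + j80| / |-506 - j408| = 94.340 / 650 ≈ 0.1451.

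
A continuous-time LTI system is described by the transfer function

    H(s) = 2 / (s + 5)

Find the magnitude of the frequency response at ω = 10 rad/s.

Substitute s = j10: numerator = 2, denominator = 5 + j10.
|H(j10)| = |2| / |5 + j10| = 2 / 11.180 ≈ 0.1789.

|H(j10)| ≈ 0.1789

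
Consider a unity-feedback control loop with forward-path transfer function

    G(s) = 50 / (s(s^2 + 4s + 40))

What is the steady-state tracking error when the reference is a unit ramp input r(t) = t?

G(s) has one pole at the origin.
This is a Type 1 system. Kv = lim_{s→0} s·G(s) = 50/40 = 5/4.
e_ss = 1/Kv = 1/(5/4) = 4/5 ≈ 0.8000.

e_ss = 0.8000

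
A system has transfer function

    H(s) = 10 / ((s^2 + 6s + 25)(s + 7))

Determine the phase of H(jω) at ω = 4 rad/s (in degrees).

∠H(j4) ≈ -99.19°

At s = j4: numerator = 10, denominator = -33 + j204.
∠H = ∠num − ∠den = 0° − (99.189°) = -99.19°.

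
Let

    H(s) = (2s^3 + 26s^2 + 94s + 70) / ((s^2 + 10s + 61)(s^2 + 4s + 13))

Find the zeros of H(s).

s = -1, -7, -5

Set the numerator to zero: 2s^3 + 26s^2 + 94s + 70 = 0, i.e. 2·(s^3 + 13s^2 + 47s + 35) = 0.
Factoring: (s + 1)(s + 7)(s + 5) = 0.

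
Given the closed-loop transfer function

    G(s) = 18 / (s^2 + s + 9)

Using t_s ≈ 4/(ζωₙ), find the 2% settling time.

t_s ≈ 8 s

Comparing s^2 + s + 9 to s^2 + 2ζωₙs + ωₙ²: ωₙ = 3 rad/s and ζ = 1/(2·3) ≈ 0.1667.
ζωₙ = 1/2 = 0.5, so t_s ≈ 4/(ζωₙ) = 4/0.5 = 8 s.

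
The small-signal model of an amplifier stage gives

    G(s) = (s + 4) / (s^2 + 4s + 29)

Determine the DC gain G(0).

Set s = 0: G(0) = (4) / (29) = 4/29.

G(0) = 4/29 ≈ 0.1379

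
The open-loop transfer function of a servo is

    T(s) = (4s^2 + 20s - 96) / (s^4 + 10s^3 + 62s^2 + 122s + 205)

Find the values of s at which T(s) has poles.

The poles are the roots of the denominator s^4 + 10s^3 + 62s^2 + 122s + 205 = 0.
No real roots exist; factor into two real quadratics: (s^2 + 2s + 5)(s^2 + 8s + 41) = 0.
Each quadratic gives a conjugate pair via the quadratic formula.

s = -1 ± 2j, -4 ± 5j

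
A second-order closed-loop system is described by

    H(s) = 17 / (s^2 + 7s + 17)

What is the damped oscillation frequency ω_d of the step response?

ω_d ≈ 2.179 rad/s

Comparing s^2 + 7s + 17 to s^2 + 2ζωₙs + ωₙ²: ωₙ = √17 ≈ 4.123 rad/s and ζ = 7/(2·√17) ≈ 0.8489.
ζωₙ = 7/2 = 3.5, so ω_d = ωₙ√(1−ζ²) = √(ωₙ² − (ζωₙ)²) = √(17 − 3.5²) = √4.75 ≈ 2.179 rad/s.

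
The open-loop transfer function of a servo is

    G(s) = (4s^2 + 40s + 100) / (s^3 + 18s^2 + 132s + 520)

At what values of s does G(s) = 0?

s = -5, -5

Set the numerator to zero: 4s^2 + 40s + 100 = 0, i.e. 4·(s^2 + 10s + 25) = 0.
Factoring: (s + 5)^2 = 0.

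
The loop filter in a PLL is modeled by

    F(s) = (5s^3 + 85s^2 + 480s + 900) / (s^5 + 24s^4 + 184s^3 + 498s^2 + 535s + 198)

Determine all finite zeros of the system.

s = -6, -5, -6

Set the numerator to zero: 5s^3 + 85s^2 + 480s + 900 = 0, i.e. 5·(s^3 + 17s^2 + 96s + 180) = 0.
Factoring: (s + 6)^2(s + 5) = 0.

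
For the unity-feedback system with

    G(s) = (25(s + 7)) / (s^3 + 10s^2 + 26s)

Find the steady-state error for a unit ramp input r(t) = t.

e_ss = 0.1486

G(s) has one pole at the origin.
This is a Type 1 system. Kv = lim_{s→0} s·G(s) = 175/26.
e_ss = 1/Kv = 1/(175/26) = 26/175 ≈ 0.1486.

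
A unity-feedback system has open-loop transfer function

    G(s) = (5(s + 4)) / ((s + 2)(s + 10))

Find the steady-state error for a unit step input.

G(s) has no poles at the origin.
This is a Type 0 system. Kp = lim_{s→0} G(s) = 20/20 = 1.
e_ss = 1/(1 + Kp) = 1/(1 + 1) = 1/2 ≈ 0.5000.

e_ss = 0.5000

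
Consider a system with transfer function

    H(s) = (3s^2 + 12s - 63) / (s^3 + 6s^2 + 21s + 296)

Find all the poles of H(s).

s = 1 ± 6j, -8

The poles are the roots of the denominator s^3 + 6s^2 + 21s + 296 = 0.
Trying s = -8: the polynomial evaluates to 0, so (s + 8) is a factor.
Dividing out leaves s^2 - 2s + 37 = 0.
The quadratic formula then gives s = 1 ± 6j.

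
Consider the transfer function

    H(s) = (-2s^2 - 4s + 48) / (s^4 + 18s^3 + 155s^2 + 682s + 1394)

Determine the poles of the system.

s = -5 + 3j, -5 - 3j, -4 + 5j, -4 - 5j

The poles are the roots of the denominator s^4 + 18s^3 + 155s^2 + 682s + 1394 = 0.
No real roots exist; factor into two real quadratics: (s^2 + 10s + 34)(s^2 + 8s + 41) = 0.
Each quadratic gives a conjugate pair via the quadratic formula.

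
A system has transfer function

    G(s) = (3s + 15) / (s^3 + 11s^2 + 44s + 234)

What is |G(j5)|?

|G(j5)| ≈ 0.2050

Substitute s = j5: numerator = 15 + j15, denominator = -41 + j95.
|G(j5)| = |15 + j15| / |-41 + j95| = 21.213 / 103.47 ≈ 0.2050.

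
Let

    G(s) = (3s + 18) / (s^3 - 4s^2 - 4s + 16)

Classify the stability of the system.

unstable

The denominator s^3 - 4s^2 - 4s + 16 factors as (s - 4)(s - 2)(s + 2), giving poles at s = 4, 2, -2.
Since the pole(s) at s = 4, 2 lie in the right half-plane, the system is unstable.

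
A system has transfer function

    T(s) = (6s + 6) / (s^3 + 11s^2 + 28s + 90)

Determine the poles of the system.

s = -1 ± 3j, -9

The poles are the roots of the denominator s^3 + 11s^2 + 28s + 90 = 0.
Trying s = -9: the polynomial evaluates to 0, so (s + 9) is a factor.
Dividing out leaves s^2 + 2s + 10 = 0.
The quadratic formula then gives s = -1 ± 3j.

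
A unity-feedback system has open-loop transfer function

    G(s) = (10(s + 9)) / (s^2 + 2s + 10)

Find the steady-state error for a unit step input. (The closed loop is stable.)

G(s) has no poles at the origin.
This is a Type 0 system. Kp = lim_{s→0} G(s) = 90/10 = 9.
e_ss = 1/(1 + Kp) = 1/(1 + 9) = 1/10 ≈ 0.1000.

e_ss = 0.1000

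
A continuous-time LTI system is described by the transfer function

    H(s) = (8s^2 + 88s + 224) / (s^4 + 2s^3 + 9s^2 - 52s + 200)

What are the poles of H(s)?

The poles are the roots of the denominator s^4 + 2s^3 + 9s^2 - 52s + 200 = 0.
No real roots exist; factor into two real quadratics: (s^2 - 4s + 8)(s^2 + 6s + 25) = 0.
Each quadratic gives a conjugate pair via the quadratic formula.

s = 2 + 2j, 2 - 2j, -3 + 4j, -3 - 4j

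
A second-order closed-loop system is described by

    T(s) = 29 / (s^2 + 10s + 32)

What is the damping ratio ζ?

ζ ≈ 0.8839

Compare the denominator to the standard form s^2 + 2ζωₙs + ωₙ².
ωₙ² = 32, so ωₙ = √32 ≈ 5.657 rad/s.
2ζωₙ = 10, so ζ = 10/(2·√32) ≈ 0.8839.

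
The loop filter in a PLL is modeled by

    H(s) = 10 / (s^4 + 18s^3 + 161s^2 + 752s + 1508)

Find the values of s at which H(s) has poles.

The poles are the roots of the denominator s^4 + 18s^3 + 161s^2 + 752s + 1508 = 0.
No real roots exist; factor into two real quadratics: (s^2 + 10s + 29)(s^2 + 8s + 52) = 0.
Each quadratic gives a conjugate pair via the quadratic formula.

s = -5 + 2j, -5 - 2j, -4 + 6j, -4 - 6j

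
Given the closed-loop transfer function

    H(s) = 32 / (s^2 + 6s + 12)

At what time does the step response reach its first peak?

t_p ≈ 1.814 s

Comparing s^2 + 6s + 12 to s^2 + 2ζωₙs + ωₙ²: ωₙ = √12 ≈ 3.464 rad/s and ζ = 6/(2·√12) ≈ 0.8660.
ζωₙ = 6/2 = 3, so ω_d = ωₙ√(1−ζ²) = √(ωₙ² − (ζωₙ)²) = √(12 − 3²) = √3 ≈ 1.732 rad/s.
t_p = π/ω_d = π/1.732 ≈ 1.814 s.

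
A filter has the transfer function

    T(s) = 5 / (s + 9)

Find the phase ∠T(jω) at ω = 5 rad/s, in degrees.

∠T(j5) ≈ -29.05°

At s = j5: numerator = 5, denominator = 9 + j5.
∠T = ∠num − ∠den = 0° − (29.055°) = -29.05°.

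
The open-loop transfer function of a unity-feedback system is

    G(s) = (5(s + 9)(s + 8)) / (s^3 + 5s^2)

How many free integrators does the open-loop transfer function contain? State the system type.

Type 2

The denominator has 2 factors of s at the origin (free integrators), so this is a Type 2 system.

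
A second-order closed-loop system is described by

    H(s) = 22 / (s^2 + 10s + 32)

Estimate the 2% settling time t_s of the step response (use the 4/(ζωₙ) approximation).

t_s ≈ 0.8000 s

Comparing s^2 + 10s + 32 to s^2 + 2ζωₙs + ωₙ²: ωₙ = √32 ≈ 5.657 rad/s and ζ = 10/(2·√32) ≈ 0.8839.
ζωₙ = 10/2 = 5, so t_s ≈ 4/(ζωₙ) = 4/5 = 0.8000 s.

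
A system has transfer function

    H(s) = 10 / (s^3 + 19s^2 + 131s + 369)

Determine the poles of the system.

s = -5 ± 4j, -9

The poles are the roots of the denominator s^3 + 19s^2 + 131s + 369 = 0.
Trying s = -9: the polynomial evaluates to 0, so (s + 9) is a factor.
Dividing out leaves s^2 + 10s + 41 = 0.
The quadratic formula then gives s = -5 ± 4j.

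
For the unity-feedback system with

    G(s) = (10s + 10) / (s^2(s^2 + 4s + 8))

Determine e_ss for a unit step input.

e_ss = 0

G(s) has 2 poles at the origin.
This is a Type 2 system; for a step input the steady-state error is zero.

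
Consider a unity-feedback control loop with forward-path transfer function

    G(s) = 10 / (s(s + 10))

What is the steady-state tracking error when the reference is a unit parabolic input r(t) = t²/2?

G(s) has one pole at the origin.
This is a Type 1 system; Ka = lim_{s→0} s^2·G(s) = 0, so the steady-state error for a parabola input is infinite.

e_ss = ∞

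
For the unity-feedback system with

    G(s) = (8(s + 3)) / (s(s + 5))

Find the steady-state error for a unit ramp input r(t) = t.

e_ss = 0.2083

G(s) has one pole at the origin.
This is a Type 1 system. Kv = lim_{s→0} s·G(s) = 24/5.
e_ss = 1/Kv = 1/(24/5) = 5/24 ≈ 0.2083.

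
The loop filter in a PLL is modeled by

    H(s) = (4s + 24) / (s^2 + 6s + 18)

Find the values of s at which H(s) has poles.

s = -3 + 3j, -3 - 3j

The poles are the roots of the denominator s^2 + 6s + 18 = 0.
Using the quadratic formula: s = (-6 ± √(-36))/2 = -3 ± 3j.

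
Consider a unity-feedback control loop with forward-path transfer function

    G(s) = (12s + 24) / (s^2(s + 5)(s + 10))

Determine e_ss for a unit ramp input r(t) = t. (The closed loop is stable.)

e_ss = 0

G(s) has 2 poles at the origin.
This is a Type 2 system; for a ramp input the steady-state error is zero.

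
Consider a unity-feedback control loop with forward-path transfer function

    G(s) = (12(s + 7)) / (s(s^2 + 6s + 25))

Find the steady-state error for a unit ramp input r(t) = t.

G(s) has one pole at the origin.
This is a Type 1 system. Kv = lim_{s→0} s·G(s) = 84/25.
e_ss = 1/Kv = 1/(84/25) = 25/84 ≈ 0.2976.

e_ss = 0.2976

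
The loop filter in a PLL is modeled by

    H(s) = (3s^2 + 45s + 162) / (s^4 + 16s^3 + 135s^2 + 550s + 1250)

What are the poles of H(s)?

The poles are the roots of the denominator s^4 + 16s^3 + 135s^2 + 550s + 1250 = 0.
No real roots exist; factor into two real quadratics: (s^2 + 6s + 25)(s^2 + 10s + 50) = 0.
Each quadratic gives a conjugate pair via the quadratic formula.

s = -3 + 4j, -3 - 4j, -5 + 5j, -5 - 5j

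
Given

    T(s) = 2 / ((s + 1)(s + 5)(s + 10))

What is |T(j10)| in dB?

Substitute s = j10: numerator = 2, denominator = -1550 - j350.
|T(j10)| = |2| / |-1550 - j350| = 2 / 1589.0 ≈ 0.001259.
In decibels: 20·log₁₀(0.001259) ≈ -58.0 dB.

|T(j10)|_dB ≈ -58.0 dB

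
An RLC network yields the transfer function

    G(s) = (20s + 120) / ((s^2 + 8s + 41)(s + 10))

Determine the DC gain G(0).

G(0) = 12/41 ≈ 0.2927

Set s = 0: G(0) = (120) / (410) = 12/41.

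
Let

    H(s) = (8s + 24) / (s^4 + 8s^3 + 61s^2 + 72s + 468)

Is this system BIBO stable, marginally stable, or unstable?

The denominator s^4 + 8s^3 + 61s^2 + 72s + 468 factors as (s^2 + 9)(s^2 + 8s + 52), giving poles at s = 3j, -3j, -4 + 6j, -4 - 6j.
Since the simple pole(s) at s = 3j, -3j lie on the jω-axis with none in the right half-plane, the system is marginally stable.

marginally stable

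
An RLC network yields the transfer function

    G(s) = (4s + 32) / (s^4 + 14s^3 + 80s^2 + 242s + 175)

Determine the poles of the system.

s = -3 + 4j, -3 - 4j, -7, -1

The poles are the roots of the denominator s^4 + 14s^3 + 80s^2 + 242s + 175 = 0.
Trying s = -7: the polynomial evaluates to 0, so (s + 7) is a factor.
Dividing out leaves s^3 + 7s^2 + 31s + 25 = 0.
This factors further as (s^2 + 6s + 25)(s + 1) = 0.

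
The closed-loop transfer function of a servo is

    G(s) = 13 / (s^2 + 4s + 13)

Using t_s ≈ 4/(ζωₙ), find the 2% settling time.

t_s ≈ 2 s

Comparing s^2 + 4s + 13 to s^2 + 2ζωₙs + ωₙ²: ωₙ = √13 ≈ 3.606 rad/s and ζ = 4/(2·√13) ≈ 0.5547.
ζωₙ = 4/2 = 2, so t_s ≈ 4/(ζωₙ) = 4/2 = 2 s.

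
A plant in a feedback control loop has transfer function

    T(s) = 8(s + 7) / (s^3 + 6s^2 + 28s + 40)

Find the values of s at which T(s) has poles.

s = -2 ± 4j, -2

The poles are the roots of the denominator s^3 + 6s^2 + 28s + 40 = 0.
Trying s = -2: the polynomial evaluates to 0, so (s + 2) is a factor.
Dividing out leaves s^2 + 4s + 20 = 0.
The quadratic formula then gives s = -2 ± 4j.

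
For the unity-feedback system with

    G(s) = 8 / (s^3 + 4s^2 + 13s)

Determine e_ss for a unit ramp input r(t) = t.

e_ss = 1.625

G(s) has one pole at the origin.
This is a Type 1 system. Kv = lim_{s→0} s·G(s) = 8/13.
e_ss = 1/Kv = 1/(8/13) = 13/8 ≈ 1.625.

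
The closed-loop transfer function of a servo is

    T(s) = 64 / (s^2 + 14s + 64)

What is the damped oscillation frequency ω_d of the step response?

ω_d ≈ 3.873 rad/s

Comparing s^2 + 14s + 64 to s^2 + 2ζωₙs + ωₙ²: ωₙ = 8 rad/s and ζ = 14/(2·8) = 0.875.
ζωₙ = 14/2 = 7, so ω_d = ωₙ√(1−ζ²) = √(ωₙ² − (ζωₙ)²) = √(64 − 7²) = √15 ≈ 3.873 rad/s.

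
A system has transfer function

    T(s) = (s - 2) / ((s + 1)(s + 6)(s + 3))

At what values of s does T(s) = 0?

s = 2

Set the numerator to zero: s - 2 = 0.
So s = 2.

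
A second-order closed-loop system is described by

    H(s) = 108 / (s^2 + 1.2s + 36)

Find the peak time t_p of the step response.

t_p ≈ 0.5262 s

Comparing s^2 + 1.2s + 36 to s^2 + 2ζωₙs + ωₙ²: ωₙ = 6 rad/s and ζ = 1.2/(2·6) = 0.1.
ζωₙ = 1.2/2 = 0.6, so ω_d = ωₙ√(1−ζ²) = √(ωₙ² − (ζωₙ)²) = √(36 − 0.6²) = √35.64 ≈ 5.970 rad/s.
t_p = π/ω_d = π/5.970 ≈ 0.5262 s.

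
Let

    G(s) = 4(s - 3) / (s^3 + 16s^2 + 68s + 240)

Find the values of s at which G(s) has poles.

The poles are the roots of the denominator s^3 + 16s^2 + 68s + 240 = 0.
Trying s = -12: the polynomial evaluates to 0, so (s + 12) is a factor.
Dividing out leaves s^2 + 4s + 20 = 0.
The quadratic formula then gives s = -2 ± 4j.

s = -2 ± 4j, -12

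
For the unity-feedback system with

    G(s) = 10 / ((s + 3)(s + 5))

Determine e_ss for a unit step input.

e_ss = 0.6000

G(s) has no poles at the origin.
This is a Type 0 system. Kp = lim_{s→0} G(s) = 10/15 = 2/3.
e_ss = 1/(1 + Kp) = 1/(1 + 2/3) = 3/5 ≈ 0.6000.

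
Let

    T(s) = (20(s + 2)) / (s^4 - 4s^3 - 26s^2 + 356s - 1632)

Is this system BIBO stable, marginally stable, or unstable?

The denominator s^4 - 4s^3 - 26s^2 + 356s - 1632 factors as (s + 8)(s^2 - 6s + 34)(s - 6), giving poles at s = -8, 3 ± 5j, 6.
Since the pole(s) at s = 3 ± 5j, 6 lie in the right half-plane, the system is unstable.

unstable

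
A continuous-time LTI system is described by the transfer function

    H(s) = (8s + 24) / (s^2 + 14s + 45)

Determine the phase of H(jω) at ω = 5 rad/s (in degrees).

∠H(j5) ≈ -15.02°

At s = j5: numerator = 24 + j40, denominator = 20 + j70.
∠H = ∠num − ∠den = 59.036° − (74.055°) = -15.02°.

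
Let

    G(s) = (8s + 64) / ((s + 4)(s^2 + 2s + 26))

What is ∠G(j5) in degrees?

∠G(j5) ≈ -103.6°

At s = j5: numerator = 64 + j40, denominator = -46 + j45.
∠G = ∠num − ∠den = 32.005° − (135.63°) = -103.6°.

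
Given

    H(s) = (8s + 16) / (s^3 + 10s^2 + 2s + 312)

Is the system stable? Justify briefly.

unstable

The denominator s^3 + 10s^2 + 2s + 312 factors as (s + 12)(s^2 - 2s + 26), giving poles at s = -12, 1 + 5j, 1 - 5j.
Since the pole(s) at s = 1 ± 5j lie in the right half-plane, the system is unstable.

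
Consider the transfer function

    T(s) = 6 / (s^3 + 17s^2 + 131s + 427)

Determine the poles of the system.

The poles are the roots of the denominator s^3 + 17s^2 + 131s + 427 = 0.
Trying s = -7: the polynomial evaluates to 0, so (s + 7) is a factor.
Dividing out leaves s^2 + 10s + 61 = 0.
The quadratic formula then gives s = -5 ± 6j.

s = -5 + 6j, -5 - 6j, -7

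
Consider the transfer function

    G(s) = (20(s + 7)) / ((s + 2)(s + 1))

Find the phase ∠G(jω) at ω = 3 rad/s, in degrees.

At s = j3: numerator = 140 + j60, denominator = -7 + j9.
∠G = ∠num − ∠den = 23.199° − (127.87°) = -104.7°.

∠G(j3) ≈ -104.7°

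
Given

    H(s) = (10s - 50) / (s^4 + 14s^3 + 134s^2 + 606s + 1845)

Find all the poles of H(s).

s = -4 ± 5j, -3 ± 6j

The poles are the roots of the denominator s^4 + 14s^3 + 134s^2 + 606s + 1845 = 0.
No real roots exist; factor into two real quadratics: (s^2 + 8s + 41)(s^2 + 6s + 45) = 0.
Each quadratic gives a conjugate pair via the quadratic formula.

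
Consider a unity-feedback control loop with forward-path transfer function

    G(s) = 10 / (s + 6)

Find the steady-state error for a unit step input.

G(s) has no poles at the origin.
This is a Type 0 system. Kp = lim_{s→0} G(s) = 10/6 = 5/3.
e_ss = 1/(1 + Kp) = 1/(1 + 5/3) = 3/8 ≈ 0.3750.

e_ss = 0.3750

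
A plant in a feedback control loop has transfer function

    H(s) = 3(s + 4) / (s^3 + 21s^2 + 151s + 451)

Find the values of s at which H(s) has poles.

The poles are the roots of the denominator s^3 + 21s^2 + 151s + 451 = 0.
Trying s = -11: the polynomial evaluates to 0, so (s + 11) is a factor.
Dividing out leaves s^2 + 10s + 41 = 0.
The quadratic formula then gives s = -5 ± 4j.

s = -11, -5 ± 4j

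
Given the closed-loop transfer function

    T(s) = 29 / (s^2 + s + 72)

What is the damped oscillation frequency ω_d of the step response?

ω_d ≈ 8.471 rad/s

Comparing s^2 + s + 72 to s^2 + 2ζωₙs + ωₙ²: ωₙ = √72 ≈ 8.485 rad/s and ζ = 1/(2·√72) ≈ 0.05893.
ζωₙ = 1/2 = 0.5, so ω_d = ωₙ√(1−ζ²) = √(ωₙ² − (ζωₙ)²) = √(72 − 0.5²) = √71.75 ≈ 8.471 rad/s.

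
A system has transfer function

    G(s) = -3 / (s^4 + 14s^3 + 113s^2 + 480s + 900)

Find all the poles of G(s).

The poles are the roots of the denominator s^4 + 14s^3 + 113s^2 + 480s + 900 = 0.
No real roots exist; factor into two real quadratics: (s^2 + 8s + 20)(s^2 + 6s + 45) = 0.
Each quadratic gives a conjugate pair via the quadratic formula.

s = -4 + 2j, -4 - 2j, -3 + 6j, -3 - 6j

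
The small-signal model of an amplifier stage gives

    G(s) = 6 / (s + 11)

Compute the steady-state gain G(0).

G(0) = 6/11 ≈ 0.5455

Set s = 0: G(0) = (6) / (11) = 6/11.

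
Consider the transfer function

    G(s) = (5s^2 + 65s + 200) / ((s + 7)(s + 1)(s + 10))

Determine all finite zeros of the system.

Set the numerator to zero: 5s^2 + 65s + 200 = 0, i.e. 5·(s^2 + 13s + 40) = 0.
Factoring: (s + 8)(s + 5) = 0.

s = -8, -5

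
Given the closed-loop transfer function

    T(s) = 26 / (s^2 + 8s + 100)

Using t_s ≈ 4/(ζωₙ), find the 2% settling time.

t_s ≈ 1 s

Comparing s^2 + 8s + 100 to s^2 + 2ζωₙs + ωₙ²: ωₙ = 10 rad/s and ζ = 8/(2·10) = 0.4.
ζωₙ = 8/2 = 4, so t_s ≈ 4/(ζωₙ) = 4/4 = 1 s.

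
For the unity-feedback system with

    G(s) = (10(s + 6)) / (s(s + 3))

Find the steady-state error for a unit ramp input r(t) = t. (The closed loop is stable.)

e_ss = 0.05000

G(s) has one pole at the origin.
This is a Type 1 system. Kv = lim_{s→0} s·G(s) = 60/3 = 20.
e_ss = 1/Kv = 1/(20) = 1/20 ≈ 0.05000.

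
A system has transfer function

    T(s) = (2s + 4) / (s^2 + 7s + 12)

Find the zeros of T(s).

s = -2

Set the numerator to zero: 2s + 4 = 0, i.e. 2·(s + 2) = 0.
So s = -2.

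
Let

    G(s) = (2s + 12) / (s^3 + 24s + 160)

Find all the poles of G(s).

The poles are the roots of the denominator s^3 + 24s + 160 = 0.
Trying s = -4: the polynomial evaluates to 0, so (s + 4) is a factor.
Dividing out leaves s^2 - 4s + 40 = 0.
The quadratic formula then gives s = 2 ± 6j.

s = 2 ± 6j, -4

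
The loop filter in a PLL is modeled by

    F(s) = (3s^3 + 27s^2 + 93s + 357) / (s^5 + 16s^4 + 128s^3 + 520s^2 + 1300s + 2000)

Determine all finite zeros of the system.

s = -7, -1 ± 4j

Set the numerator to zero: 3s^3 + 27s^2 + 93s + 357 = 0, i.e. 3·(s^3 + 9s^2 + 31s + 119) = 0.
Factoring: (s + 7)(s^2 + 2s + 17) = 0.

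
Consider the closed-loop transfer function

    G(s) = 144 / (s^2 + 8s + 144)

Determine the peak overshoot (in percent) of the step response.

Comparing s^2 + 8s + 144 to s^2 + 2ζωₙs + ωₙ²: ωₙ = 12 rad/s and ζ = 8/(2·12) ≈ 0.3333.
%OS = 100·exp(−πζ/√(1−ζ²)) = 100·exp(−π·0.3333/√(1−0.3333²)) ≈ 32.9%.

%OS ≈ 32.9%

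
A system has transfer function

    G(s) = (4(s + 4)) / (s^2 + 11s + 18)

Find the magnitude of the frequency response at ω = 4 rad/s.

|G(j4)| ≈ 0.5137

Substitute s = j4: numerator = 16 + j16, denominator = 2 + j44.
|G(j4)| = |16 + j16| / |2 + j44| = 22.627 / 44.045 ≈ 0.5137.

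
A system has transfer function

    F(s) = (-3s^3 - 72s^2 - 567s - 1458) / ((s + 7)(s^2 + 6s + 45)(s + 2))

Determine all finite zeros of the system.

Set the numerator to zero: -3s^3 - 72s^2 - 567s - 1458 = 0, i.e. -3·(s^3 + 24s^2 + 189s + 486) = 0.
Factoring: (s + 9)^2(s + 6) = 0.

s = -9, -9, -6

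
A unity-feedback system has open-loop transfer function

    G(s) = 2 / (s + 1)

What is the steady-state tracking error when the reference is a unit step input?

G(s) has no poles at the origin.
This is a Type 0 system. Kp = lim_{s→0} G(s) = 2/1.
e_ss = 1/(1 + Kp) = 1/(1 + 2) = 1/3 ≈ 0.3333.

e_ss = 0.3333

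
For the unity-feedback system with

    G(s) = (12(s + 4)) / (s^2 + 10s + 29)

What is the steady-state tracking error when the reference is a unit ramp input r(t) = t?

e_ss = ∞

G(s) has no poles at the origin.
This is a Type 0 system; Kv = lim_{s→0} s·G(s) = 0, so the steady-state error for a ramp input is infinite.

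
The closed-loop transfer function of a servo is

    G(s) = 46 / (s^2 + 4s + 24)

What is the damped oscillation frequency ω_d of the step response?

Comparing s^2 + 4s + 24 to s^2 + 2ζωₙs + ωₙ²: ωₙ = √24 ≈ 4.899 rad/s and ζ = 4/(2·√24) ≈ 0.4082.
ζωₙ = 4/2 = 2, so ω_d = ωₙ√(1−ζ²) = √(ωₙ² − (ζωₙ)²) = √(24 − 2²) = √20 ≈ 4.472 rad/s.

ω_d ≈ 4.472 rad/s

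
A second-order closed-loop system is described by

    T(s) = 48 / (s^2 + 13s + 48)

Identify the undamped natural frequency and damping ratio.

Compare the denominator to the standard form s^2 + 2ζωₙs + ωₙ².
ωₙ² = 48, so ωₙ = √48 ≈ 6.928 rad/s.
2ζωₙ = 13, so ζ = 13/(2·√48) ≈ 0.9382.

ωₙ ≈ 6.928 rad/s, ζ ≈ 0.9382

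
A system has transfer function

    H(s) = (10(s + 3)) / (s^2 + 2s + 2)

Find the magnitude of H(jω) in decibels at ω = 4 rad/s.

Substitute s = j4: numerator = 30 + j40, denominator = -14 + j8.
|H(j4)| = |30 + j40| / |-14 + j8| = 50 / 16.125 ≈ 3.101.
In decibels: 20·log₁₀(3.101) ≈ 9.83 dB.

|H(j4)|_dB ≈ 9.83 dB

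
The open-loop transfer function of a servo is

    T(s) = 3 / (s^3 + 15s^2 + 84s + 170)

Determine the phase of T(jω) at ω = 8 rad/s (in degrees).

At s = j8: numerator = 3, denominator = -790 + j160.
∠T = ∠num − ∠den = 0° − (168.55°) = -168.6°.

∠T(j8) ≈ -168.6°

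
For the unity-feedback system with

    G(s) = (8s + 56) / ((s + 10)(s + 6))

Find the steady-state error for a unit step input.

e_ss = 0.5172

G(s) has no poles at the origin.
This is a Type 0 system. Kp = lim_{s→0} G(s) = 56/60 = 14/15.
e_ss = 1/(1 + Kp) = 1/(1 + 14/15) = 15/29 ≈ 0.5172.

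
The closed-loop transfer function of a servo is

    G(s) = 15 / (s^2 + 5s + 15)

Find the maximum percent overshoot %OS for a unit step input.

%OS ≈ 7.03%

Comparing s^2 + 5s + 15 to s^2 + 2ζωₙs + ωₙ²: ωₙ = √15 ≈ 3.873 rad/s and ζ = 5/(2·√15) ≈ 0.6455.
%OS = 100·exp(−πζ/√(1−ζ²)) = 100·exp(−π·0.6455/√(1−0.6455²)) ≈ 7.03%.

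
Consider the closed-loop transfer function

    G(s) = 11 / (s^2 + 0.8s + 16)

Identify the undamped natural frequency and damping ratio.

ωₙ = 4 rad/s, ζ = 0.1

Compare the denominator to the standard form s^2 + 2ζωₙs + ωₙ².
ωₙ² = 16, so ωₙ = 4 rad/s.
2ζωₙ = 0.8, so ζ = 0.8/(2·4) = 0.1.
With ζ = 0.1 the response is underdamped.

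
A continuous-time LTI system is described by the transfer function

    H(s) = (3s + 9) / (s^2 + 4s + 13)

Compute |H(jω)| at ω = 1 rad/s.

|H(j1)| = 0.7500

Substitute s = j1: numerator = 9 + j3, denominator = 12 + j4.
|H(j1)| = |9 + j3| / |12 + j4| = 9.4868 / 12.649 = 0.7500.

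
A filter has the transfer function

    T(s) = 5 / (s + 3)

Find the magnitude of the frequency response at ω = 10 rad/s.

|T(j10)| ≈ 0.4789

Substitute s = j10: numerator = 5, denominator = 3 + j10.
|T(j10)| = |5| / |3 + j10| = 5 / 10.440 ≈ 0.4789.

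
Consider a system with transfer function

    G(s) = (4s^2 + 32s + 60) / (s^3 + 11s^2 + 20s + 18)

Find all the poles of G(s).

s = -1 ± j, -9

The poles are the roots of the denominator s^3 + 11s^2 + 20s + 18 = 0.
Trying s = -9: the polynomial evaluates to 0, so (s + 9) is a factor.
Dividing out leaves s^2 + 2s + 2 = 0.
The quadratic formula then gives s = -1 ± 1j.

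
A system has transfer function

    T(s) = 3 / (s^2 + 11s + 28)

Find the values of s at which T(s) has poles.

s = -7, -4

The poles are the roots of the denominator s^2 + 11s + 28 = 0.
Factoring: (s + 7)(s + 4) = 0, so s = -7 and s = -4.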